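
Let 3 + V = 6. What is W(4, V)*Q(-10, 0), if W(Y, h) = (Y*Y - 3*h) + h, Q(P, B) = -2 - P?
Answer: 80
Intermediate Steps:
V = 3 (V = -3 + 6 = 3)
W(Y, h) = Y² - 2*h (W(Y, h) = (Y² - 3*h) + h = Y² - 2*h)
W(4, V)*Q(-10, 0) = (4² - 2*3)*(-2 - 1*(-10)) = (16 - 6)*(-2 + 10) = 10*8 = 80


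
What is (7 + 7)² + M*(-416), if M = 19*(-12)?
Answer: 95044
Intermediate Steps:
M = -228
(7 + 7)² + M*(-416) = (7 + 7)² - 228*(-416) = 14² + 94848 = 196 + 94848 = 95044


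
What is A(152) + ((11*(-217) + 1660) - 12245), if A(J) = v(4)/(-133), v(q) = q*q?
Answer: -1725292/133 ≈ -12972.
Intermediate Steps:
v(q) = q²
A(J) = -16/133 (A(J) = 4²/(-133) = 16*(-1/133) = -16/133)
A(152) + ((11*(-217) + 1660) - 12245) = -16/133 + ((11*(-217) + 1660) - 12245) = -16/133 + ((-2387 + 1660) - 12245) = -16/133 + (-727 - 12245) = -16/133 - 12972 = -1725292/133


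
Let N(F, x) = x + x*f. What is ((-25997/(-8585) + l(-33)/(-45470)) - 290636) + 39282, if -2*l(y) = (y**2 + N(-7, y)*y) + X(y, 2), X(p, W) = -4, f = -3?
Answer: -7849388598433/31228796 ≈ -2.5135e+5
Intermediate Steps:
N(F, x) = -2*x (N(F, x) = x + x*(-3) = x - 3*x = -2*x)
l(y) = 2 + y**2/2 (l(y) = -((y**2 + (-2*y)*y) - 4)/2 = -((y**2 - 2*y**2) - 4)/2 = -(-y**2 - 4)/2 = -(-4 - y**2)/2 = 2 + y**2/2)
((-25997/(-8585) + l(-33)/(-45470)) - 290636) + 39282 = ((-25997/(-8585) + (2 + (1/2)*(-33)**2)/(-45470)) - 290636) + 39282 = ((-25997*(-1/8585) + (2 + (1/2)*1089)*(-1/45470)) - 290636) + 39282 = ((25997/8585 + (2 + 1089/2)*(-1/45470)) - 290636) + 39282 = ((25997/8585 + (1093/2)*(-1/45470)) - 290636) + 39282 = ((25997/8585 - 1093/90940) - 290636) + 39282 = (94191351/31228796 - 290636) + 39282 = -9076118162905/31228796 + 39282 = -7849388598433/31228796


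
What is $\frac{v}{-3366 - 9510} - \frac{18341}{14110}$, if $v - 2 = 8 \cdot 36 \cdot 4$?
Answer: $- \frac{31555207}{22710045} \approx -1.3895$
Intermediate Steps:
$v = 1154$ ($v = 2 + 8 \cdot 36 \cdot 4 = 2 + 288 \cdot 4 = 2 + 1152 = 1154$)
$\frac{v}{-3366 - 9510} - \frac{18341}{14110} = \frac{1154}{-3366 - 9510} - \frac{18341}{14110} = \frac{1154}{-12876} - \frac{18341}{14110} = 1154 \left(- \frac{1}{12876}\right) - \frac{18341}{14110} = - \frac{577}{6438} - \frac{18341}{14110} = - \frac{31555207}{22710045}$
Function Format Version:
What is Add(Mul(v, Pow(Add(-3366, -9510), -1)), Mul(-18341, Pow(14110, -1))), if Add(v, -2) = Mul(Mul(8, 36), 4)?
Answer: Rational(-31555207, 22710045) ≈ -1.3895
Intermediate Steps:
v = 1154 (v = Add(2, Mul(Mul(8, 36), 4)) = Add(2, Mul(288, 4)) = Add(2, 1152) = 1154)
Add(Mul(v, Pow(Add(-3366, -9510), -1)), Mul(-18341, Pow(14110, -1))) = Add(Mul(1154, Pow(Add(-3366, -9510), -1)), Mul(-18341, Pow(14110, -1))) = Add(Mul(1154, Pow(-12876, -1)), Mul(-18341, Rational(1, 14110))) = Add(Mul(1154, Rational(-1, 12876)), Rational(-18341, 14110)) = Add(Rational(-577, 6438), Rational(-18341, 14110)) = Rational(-31555207, 22710045)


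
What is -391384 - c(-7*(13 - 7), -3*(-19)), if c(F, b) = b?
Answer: -391441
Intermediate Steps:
-391384 - c(-7*(13 - 7), -3*(-19)) = -391384 - (-3)*(-19) = -391384 - 1*57 = -391384 - 57 = -391441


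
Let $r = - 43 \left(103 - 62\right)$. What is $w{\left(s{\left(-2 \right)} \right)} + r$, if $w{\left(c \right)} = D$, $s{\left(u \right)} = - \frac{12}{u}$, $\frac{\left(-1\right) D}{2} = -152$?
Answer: $-1459$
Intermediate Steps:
$D = 304$ ($D = \left(-2\right) \left(-152\right) = 304$)
$w{\left(c \right)} = 304$
$r = -1763$ ($r = \left(-43\right) 41 = -1763$)
$w{\left(s{\left(-2 \right)} \right)} + r = 304 - 1763 = -1459$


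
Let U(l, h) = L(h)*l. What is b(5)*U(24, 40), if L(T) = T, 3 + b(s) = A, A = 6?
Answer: 2880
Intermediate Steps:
b(s) = 3 (b(s) = -3 + 6 = 3)
U(l, h) = h*l
b(5)*U(24, 40) = 3*(40*24) = 3*960 = 2880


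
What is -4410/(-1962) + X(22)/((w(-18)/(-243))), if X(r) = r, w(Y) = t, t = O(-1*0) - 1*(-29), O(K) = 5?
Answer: -287192/1853 ≈ -154.99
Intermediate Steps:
t = 34 (t = 5 - 1*(-29) = 5 + 29 = 34)
w(Y) = 34
-4410/(-1962) + X(22)/((w(-18)/(-243))) = -4410/(-1962) + 22/((34/(-243))) = -4410*(-1/1962) + 22/((34*(-1/243))) = 245/109 + 22/(-34/243) = 245/109 + 22*(-243/34) = 245/109 - 2673/17 = -287192/1853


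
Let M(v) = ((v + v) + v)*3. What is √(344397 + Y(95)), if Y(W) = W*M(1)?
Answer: 2*√86313 ≈ 587.58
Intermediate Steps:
M(v) = 9*v (M(v) = (2*v + v)*3 = (3*v)*3 = 9*v)
Y(W) = 9*W (Y(W) = W*(9*1) = W*9 = 9*W)
√(344397 + Y(95)) = √(344397 + 9*95) = √(344397 + 855) = √345252 = 2*√86313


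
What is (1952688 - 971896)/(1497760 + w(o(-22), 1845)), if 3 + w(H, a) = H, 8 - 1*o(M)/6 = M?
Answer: 980792/1497937 ≈ 0.65476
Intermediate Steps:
o(M) = 48 - 6*M
w(H, a) = -3 + H
(1952688 - 971896)/(1497760 + w(o(-22), 1845)) = (1952688 - 971896)/(1497760 + (-3 + (48 - 6*(-22)))) = 980792/(1497760 + (-3 + (48 + 132))) = 980792/(1497760 + (-3 + 180)) = 980792/(1497760 + 177) = 980792/1497937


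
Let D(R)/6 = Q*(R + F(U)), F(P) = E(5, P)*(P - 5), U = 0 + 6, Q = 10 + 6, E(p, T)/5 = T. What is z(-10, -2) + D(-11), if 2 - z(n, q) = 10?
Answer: 1816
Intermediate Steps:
E(p, T) = 5*T
z(n, q) = -8 (z(n, q) = 2 - 1*10 = 2 - 10 = -8)
Q = 16
U = 6
F(P) = 5*P*(-5 + P) (F(P) = (5*P)*(P - 5) = (5*P)*(-5 + P) = 5*P*(-5 + P))
D(R) = 2880 + 96*R (D(R) = 6*(16*(R + 5*6*(-5 + 6))) = 6*(16*(R + 5*6*1)) = 6*(16*(R + 30)) = 6*(16*(30 + R)) = 6*(480 + 16*R) = 2880 + 96*R)
z(-10, -2) + D(-11) = -8 + (2880 + 96*(-11)) = -8 + (2880 - 1056) = -8 + 1824 = 1816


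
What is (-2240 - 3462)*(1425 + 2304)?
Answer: -21262758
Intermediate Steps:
(-2240 - 3462)*(1425 + 2304) = -5702*3729 = -21262758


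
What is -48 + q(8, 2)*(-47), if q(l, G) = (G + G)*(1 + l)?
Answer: -1740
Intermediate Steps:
q(l, G) = 2*G*(1 + l) (q(l, G) = (2*G)*(1 + l) = 2*G*(1 + l))
-48 + q(8, 2)*(-47) = -48 + (2*2*(1 + 8))*(-47) = -48 + (2*2*9)*(-47) = -48 + 36*(-47) = -48 - 1692 = -1740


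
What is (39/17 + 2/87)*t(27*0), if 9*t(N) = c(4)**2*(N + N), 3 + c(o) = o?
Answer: 0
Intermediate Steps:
c(o) = -3 + o
t(N) = 2*N/9 (t(N) = ((-3 + 4)**2*(N + N))/9 = (1**2*(2*N))/9 = (1*(2*N))/9 = (2*N)/9 = 2*N/9)
(39/17 + 2/87)*t(27*0) = (39/17 + 2/87)*(2*(27*0)/9) = (39*(1/17) + 2*(1/87))*((2/9)*0) = (39/17 + 2/87)*0 = (3427/1479)*0 = 0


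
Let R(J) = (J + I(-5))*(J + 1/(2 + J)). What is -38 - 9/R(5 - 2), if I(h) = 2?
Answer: -617/16 ≈ -38.563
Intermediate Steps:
R(J) = (2 + J)*(J + 1/(2 + J)) (R(J) = (J + 2)*(J + 1/(2 + J)) = (2 + J)*(J + 1/(2 + J)))
-38 - 9/R(5 - 2) = -38 - 9/(1 + (5 - 2)² + 2*(5 - 2)) = -38 - 9/(1 + 3² + 2*3) = -38 - 9/(1 + 9 + 6) = -38 - 9/16 = -617/16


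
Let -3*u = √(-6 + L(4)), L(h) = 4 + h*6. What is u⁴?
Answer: 484/81 ≈ 5.9753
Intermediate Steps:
L(h) = 4 + 6*h
u = -√22/3 (u = -√(-6 + (4 + 6*4))/3 = -√(-6 + (4 + 24))/3 = -√(-6 + 28)/3 = -√22/3 ≈ -1.5635)
u⁴ = (-√22/3)⁴ = 484/81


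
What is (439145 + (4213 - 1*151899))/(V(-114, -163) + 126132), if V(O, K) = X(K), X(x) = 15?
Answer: 13879/6007 ≈ 2.3105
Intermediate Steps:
V(O, K) = 15
(439145 + (4213 - 1*151899))/(V(-114, -163) + 126132) = (439145 + (4213 - 1*151899))/(15 + 126132) = (439145 + (4213 - 151899))/126147 = (439145 - 147686)*(1/126147) = 291459*(1/126147) = 13879/6007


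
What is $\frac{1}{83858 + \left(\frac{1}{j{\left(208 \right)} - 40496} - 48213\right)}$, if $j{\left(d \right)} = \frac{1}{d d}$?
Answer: $\frac{1752018943}{62450715179971} \approx 2.8054 \cdot 10^{-5}$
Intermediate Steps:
$j{\left(d \right)} = \frac{1}{d^{2}}$
$\frac{1}{83858 + \left(\frac{1}{j{\left(208 \right)} - 40496} - 48213\right)} = \frac{1}{83858 + \left(\frac{1}{\frac{1}{43264} - 40496} - 48213\right)} = \frac{1}{83858 - \left(48213 - \frac{1}{\frac{1}{43264} - 40496}\right)} = \frac{1}{83858 - \left(48213 - \frac{1}{- \frac{1752018943}{43264}}\right)} = \frac{1}{83858 - \frac{84470089342123}{1752018943}} = \frac{1}{\frac{62450715179971}{1752018943}} = \frac{1752018943}{62450715179971}$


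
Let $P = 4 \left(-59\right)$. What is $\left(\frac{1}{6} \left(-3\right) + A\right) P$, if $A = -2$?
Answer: $590$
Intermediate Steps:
$P = -236$
$\left(\frac{1}{6} \left(-3\right) + A\right) P = \left(\frac{1}{6} \left(-3\right) - 2\right) \left(-236\right) = \left(- \frac{1}{2} - 2\right) \left(-236\right) = \left(- \frac{5}{2}\right) \left(-236\right) = 590$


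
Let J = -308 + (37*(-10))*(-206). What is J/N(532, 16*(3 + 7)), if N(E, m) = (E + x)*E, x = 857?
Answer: 6326/61579 ≈ 0.10273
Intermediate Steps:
N(E, m) = E*(857 + E) (N(E, m) = (E + 857)*E = (857 + E)*E = E*(857 + E))
J = 75912 (J = -308 - 370*(-206) = -308 + 76220 = 75912)
J/N(532, 16*(3 + 7)) = 75912/((532*(857 + 532))) = 75912/((532*1389)) = 75912/738948 = 75912*(1/738948) = 6326/61579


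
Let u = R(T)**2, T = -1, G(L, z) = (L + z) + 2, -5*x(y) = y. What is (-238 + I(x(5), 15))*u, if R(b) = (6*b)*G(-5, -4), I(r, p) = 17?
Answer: -389844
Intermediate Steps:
x(y) = -y/5
G(L, z) = 2 + L + z
R(b) = -42*b (R(b) = (6*b)*(2 - 5 - 4) = (6*b)*(-7) = -42*b)
u = 1764 (u = (-42*(-1))**2 = 42**2 = 1764)
(-238 + I(x(5), 15))*u = (-238 + 17)*1764 = -221*1764 = -389844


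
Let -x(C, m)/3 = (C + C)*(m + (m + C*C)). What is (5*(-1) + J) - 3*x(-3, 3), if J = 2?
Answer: -813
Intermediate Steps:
x(C, m) = -6*C*(C² + 2*m) (x(C, m) = -3*(C + C)*(m + (m + C*C)) = -3*2*C*(m + (m + C²)) = -3*2*C*(C² + 2*m) = -6*C*(C² + 2*m))
(5*(-1) + J) - 3*x(-3, 3) = (5*(-1) + 2) - (-18)*(-3)*((-3)² + 2*3) = (-5 + 2) - (-18)*(-3)*(9 + 6) = -3 - (-18)*(-3)*15 = -3 - 3*270 = -3 - 810 = -813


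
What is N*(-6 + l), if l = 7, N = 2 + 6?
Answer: 8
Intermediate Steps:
N = 8
N*(-6 + l) = 8*(-6 + 7) = 8*1 = 8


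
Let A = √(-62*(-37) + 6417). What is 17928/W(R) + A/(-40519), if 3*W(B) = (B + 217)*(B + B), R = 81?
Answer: 166/149 - √8711/40519 ≈ 1.1118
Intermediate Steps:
A = √8711 (A = √(2294 + 6417) = √8711 ≈ 93.333)
W(B) = 2*B*(217 + B)/3 (W(B) = ((B + 217)*(B + B))/3 = ((217 + B)*(2*B))/3 = (2*B*(217 + B))/3 = 2*B*(217 + B)/3)
17928/W(R) + A/(-40519) = 17928/(((⅔)*81*(217 + 81))) + √8711/(-40519) = 17928/(((⅔)*81*298)) + √8711*(-1/40519) = 17928/16092 - √8711/40519 = 17928*(1/16092) - √8711/40519 = 166/149 - √8711/40519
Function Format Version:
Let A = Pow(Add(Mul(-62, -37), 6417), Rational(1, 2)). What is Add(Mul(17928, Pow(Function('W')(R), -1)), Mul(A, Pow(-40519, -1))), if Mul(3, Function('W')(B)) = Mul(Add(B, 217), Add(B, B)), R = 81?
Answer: Add(Rational(166, 149), Mul(Rational(-1, 40519), Pow(8711, Rational(1, 2)))) ≈ 1.1118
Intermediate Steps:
A = Pow(8711, Rational(1, 2)) (A = Pow(Add(2294, 6417), Rational(1, 2)) = Pow(8711, Rational(1, 2)) ≈ 93.333)
Function('W')(B) = Mul(Rational(2, 3), B, Add(217, B)) (Function('W')(B) = Mul(Rational(1, 3), Mul(Add(B, 217), Add(B, B))) = Mul(Rational(1, 3), Mul(Add(217, B), Mul(2, B))) = Mul(Rational(1, 3), Mul(2, B, Add(217, B))) = Mul(Rational(2, 3), B, Add(217, B)))
Add(Mul(17928, Pow(Function('W')(R), -1)), Mul(A, Pow(-40519, -1))) = Add(Mul(17928, Pow(Mul(Rational(2, 3), 81, Add(217, 81)), -1)), Mul(Pow(8711, Rational(1, 2)), Pow(-40519, -1))) = Add(Mul(17928, Pow(Mul(Rational(2, 3), 81, 298), -1)), Mul(Pow(8711, Rational(1, 2)), Rational(-1, 40519))) = Add(Mul(17928, Pow(16092, -1)), Mul(Rational(-1, 40519), Pow(8711, Rational(1, 2)))) = Add(Mul(17928, Rational(1, 16092)), Mul(Rational(-1, 40519), Pow(8711, Rational(1, 2)))) = Add(Rational(166, 149), Mul(Rational(-1, 40519), Pow(8711, Rational(1, 2))))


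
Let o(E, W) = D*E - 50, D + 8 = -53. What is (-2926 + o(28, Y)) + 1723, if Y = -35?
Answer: -2961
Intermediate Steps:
D = -61 (D = -8 - 53 = -61)
o(E, W) = -50 - 61*E (o(E, W) = -61*E - 50 = -50 - 61*E)
(-2926 + o(28, Y)) + 1723 = (-2926 + (-50 - 61*28)) + 1723 = (-2926 + (-50 - 1708)) + 1723 = (-2926 - 1758) + 1723 = -4684 + 1723 = -2961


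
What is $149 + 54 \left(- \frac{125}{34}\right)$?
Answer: $- \frac{842}{17} \approx -49.529$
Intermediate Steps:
$149 + 54 \left(- \frac{125}{34}\right) = 149 - \frac{3375}{17} = - \frac{842}{17}$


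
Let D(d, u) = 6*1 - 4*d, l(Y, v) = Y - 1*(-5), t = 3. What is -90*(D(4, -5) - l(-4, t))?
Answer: 990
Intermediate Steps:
l(Y, v) = 5 + Y (l(Y, v) = Y + 5 = 5 + Y)
D(d, u) = 6 - 4*d
-90*(D(4, -5) - l(-4, t)) = -90*((6 - 4*4) - (5 - 4)) = -90*((6 - 16) - 1*1) = -90*(-10 - 1) = -90*(-11) = 990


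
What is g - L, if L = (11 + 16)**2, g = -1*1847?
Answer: -2576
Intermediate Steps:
g = -1847
L = 729 (L = 27**2 = 729)
g - L = -1847 - 1*729 = -1847 - 729 = -2576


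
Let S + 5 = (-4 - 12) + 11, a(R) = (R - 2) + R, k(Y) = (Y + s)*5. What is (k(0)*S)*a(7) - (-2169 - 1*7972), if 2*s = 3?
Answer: 9241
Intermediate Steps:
s = 3/2 (s = (½)*3 = 3/2 ≈ 1.5000)
k(Y) = 15/2 + 5*Y (k(Y) = (Y + 3/2)*5 = (3/2 + Y)*5 = 15/2 + 5*Y)
a(R) = -2 + 2*R (a(R) = (-2 + R) + R = -2 + 2*R)
S = -10 (S = -5 + ((-4 - 12) + 11) = -5 + (-16 + 11) = -5 - 5 = -10)
(k(0)*S)*a(7) - (-2169 - 1*7972) = ((15/2 + 5*0)*(-10))*(-2 + 2*7) - (-2169 - 1*7972) = ((15/2 + 0)*(-10))*(-2 + 14) - (-2169 - 7972) = ((15/2)*(-10))*12 - 1*(-10141) = -75*12 + 10141 = -900 + 10141 = 9241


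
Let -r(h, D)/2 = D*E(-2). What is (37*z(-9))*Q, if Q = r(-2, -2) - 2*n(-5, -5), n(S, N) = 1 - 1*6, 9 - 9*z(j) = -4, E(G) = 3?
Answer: 10582/9 ≈ 1175.8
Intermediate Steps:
z(j) = 13/9 (z(j) = 1 - ⅑*(-4) = 1 + 4/9 = 13/9)
n(S, N) = -5 (n(S, N) = 1 - 6 = -5)
r(h, D) = -6*D (r(h, D) = -2*D*3 = -6*D)
Q = 22 (Q = -6*(-2) - 2*(-5) = 12 + 10 = 22)
(37*z(-9))*Q = (37*(13/9))*22 = (481/9)*22 = 10582/9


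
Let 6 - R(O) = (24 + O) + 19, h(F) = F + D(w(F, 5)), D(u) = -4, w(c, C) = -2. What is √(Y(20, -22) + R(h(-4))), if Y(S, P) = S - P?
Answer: √13 ≈ 3.6056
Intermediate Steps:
h(F) = -4 + F (h(F) = F - 4 = -4 + F)
R(O) = -37 - O (R(O) = 6 - ((24 + O) + 19) = 6 - (43 + O) = 6 + (-43 - O) = -37 - O)
√(Y(20, -22) + R(h(-4))) = √((20 - 1*(-22)) + (-37 - (-4 - 4))) = √((20 + 22) + (-37 - 1*(-8))) = √(42 + (-37 + 8)) = √(42 - 29) = √13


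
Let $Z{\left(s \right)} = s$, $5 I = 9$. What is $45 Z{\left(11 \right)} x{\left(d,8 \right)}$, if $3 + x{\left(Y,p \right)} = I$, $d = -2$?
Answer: $-594$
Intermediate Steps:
$I = \frac{9}{5}$ ($I = \frac{1}{5} \cdot 9 = \frac{9}{5} \approx 1.8$)
$x{\left(Y,p \right)} = - \frac{6}{5}$ ($x{\left(Y,p \right)} = -3 + \frac{9}{5} = - \frac{6}{5}$)
$45 Z{\left(11 \right)} x{\left(d,8 \right)} = 45 \cdot 11 \left(- \frac{6}{5}\right) = 495 \left(- \frac{6}{5}\right) = -594$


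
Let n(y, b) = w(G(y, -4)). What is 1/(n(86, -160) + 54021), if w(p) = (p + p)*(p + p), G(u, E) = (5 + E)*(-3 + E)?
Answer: 1/54217 ≈ 1.8444e-5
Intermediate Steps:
G(u, E) = (-3 + E)*(5 + E)
w(p) = 4*p² (w(p) = (2*p)*(2*p) = 4*p²)
n(y, b) = 196 (n(y, b) = 4*(-15 + (-4)² + 2*(-4))² = 4*(-15 + 16 - 8)² = 4*(-7)² = 4*49 = 196)
1/(n(86, -160) + 54021) = 1/(196 + 54021) = 1/54217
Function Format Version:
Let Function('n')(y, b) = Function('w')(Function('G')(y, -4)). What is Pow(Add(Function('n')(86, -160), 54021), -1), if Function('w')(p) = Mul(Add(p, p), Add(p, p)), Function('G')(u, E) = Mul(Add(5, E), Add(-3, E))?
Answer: Rational(1, 54217) ≈ 1.8444e-5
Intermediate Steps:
Function('G')(u, E) = Mul(Add(-3, E), Add(5, E))
Function('w')(p) = Mul(4, Pow(p, 2)) (Function('w')(p) = Mul(Mul(2, p), Mul(2, p)) = Mul(4, Pow(p, 2)))
Function('n')(y, b) = 196 (Function('n')(y, b) = Mul(4, Pow(Add(-15, Pow(-4, 2), Mul(2, -4)), 2)) = Mul(4, Pow(Add(-15, 16, -8), 2)) = Mul(4, Pow(-7, 2)) = Mul(4, 49) = 196)
Pow(Add(Function('n')(86, -160), 54021), -1) = Pow(Add(196, 54021), -1) = Pow(54217, -1) = Rational(1, 54217)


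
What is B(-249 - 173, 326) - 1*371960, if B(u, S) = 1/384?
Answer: -142832639/384 ≈ -3.7196e+5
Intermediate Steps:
B(u, S) = 1/384
B(-249 - 173, 326) - 1*371960 = 1/384 - 1*371960 = 1/384 - 371960 = -142832639/384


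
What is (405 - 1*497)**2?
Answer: 8464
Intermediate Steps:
(405 - 1*497)**2 = (405 - 497)**2 = (-92)**2 = 8464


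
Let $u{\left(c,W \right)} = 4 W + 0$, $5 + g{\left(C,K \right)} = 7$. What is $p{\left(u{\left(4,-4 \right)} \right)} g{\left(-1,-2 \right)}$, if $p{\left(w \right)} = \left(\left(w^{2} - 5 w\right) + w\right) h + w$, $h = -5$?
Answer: $-3232$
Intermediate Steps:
$g{\left(C,K \right)} = 2$ ($g{\left(C,K \right)} = -5 + 7 = 2$)
$u{\left(c,W \right)} = 4 W$
$p{\left(w \right)} = - 5 w^{2} + 21 w$ ($p{\left(w \right)} = \left(\left(w^{2} - 5 w\right) + w\right) \left(-5\right) + w = \left(w^{2} - 4 w\right) \left(-5\right) + w = \left(- 5 w^{2} + 20 w\right) + w = - 5 w^{2} + 21 w$)
$p{\left(u{\left(4,-4 \right)} \right)} g{\left(-1,-2 \right)} = 4 \left(-4\right) \left(21 - 5 \cdot 4 \left(-4\right)\right) 2 = - 16 \left(21 - -80\right) 2 = - 16 \left(21 + 80\right) 2 = \left(-16\right) 101 \cdot 2 = \left(-1616\right) 2 = -3232$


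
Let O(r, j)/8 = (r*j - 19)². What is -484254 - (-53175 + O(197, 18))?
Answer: -99948911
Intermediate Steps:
O(r, j) = 8*(-19 + j*r)² (O(r, j) = 8*(r*j - 19)² = 8*(j*r - 19)² = 8*(-19 + j*r)²)
-484254 - (-53175 + O(197, 18)) = -484254 - (-53175 + 8*(-19 + 18*197)²) = -484254 - (-53175 + 8*(-19 + 3546)²) = -484254 - (-53175 + 8*3527²) = -484254 - (-53175 + 8*12439729) = -484254 - (-53175 + 99517832) = -484254 - 1*99464657 = -484254 - 99464657 = -99948911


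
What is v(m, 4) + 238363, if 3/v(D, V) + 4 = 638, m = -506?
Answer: 151122145/634 ≈ 2.3836e+5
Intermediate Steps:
v(D, V) = 3/634 (v(D, V) = 3/(-4 + 638) = 3/634)
v(m, 4) + 238363 = 3/634 + 238363 = 151122145/634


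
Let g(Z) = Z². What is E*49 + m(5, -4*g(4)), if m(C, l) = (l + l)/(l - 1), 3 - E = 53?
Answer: -159122/65 ≈ -2448.0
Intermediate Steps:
E = -50 (E = 3 - 1*53 = 3 - 53 = -50)
m(C, l) = 2*l/(-1 + l) (m(C, l) = (2*l)/(-1 + l) = 2*l/(-1 + l))
E*49 + m(5, -4*g(4)) = -50*49 + 2*(-4*4²)/(-1 - 4*4²) = -2450 + 2*(-4*16)/(-1 - 4*16) = -2450 + 2*(-64)/(-1 - 64) = -2450 + 2*(-64)/(-65) = -2450 + 2*(-64)*(-1/65) = -2450 + 128/65 = -159122/65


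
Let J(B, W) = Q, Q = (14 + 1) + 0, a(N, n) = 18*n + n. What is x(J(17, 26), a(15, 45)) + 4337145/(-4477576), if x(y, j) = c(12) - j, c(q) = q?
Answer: -3778933713/4477576 ≈ -843.97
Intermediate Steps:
a(N, n) = 19*n
Q = 15 (Q = 15 + 0 = 15)
J(B, W) = 15
x(y, j) = 12 - j
x(J(17, 26), a(15, 45)) + 4337145/(-4477576) = (12 - 19*45) + 4337145/(-4477576) = (12 - 1*855) + 4337145*(-1/4477576) = (12 - 855) - 4337145/4477576 = -843 - 4337145/4477576 = -3778933713/4477576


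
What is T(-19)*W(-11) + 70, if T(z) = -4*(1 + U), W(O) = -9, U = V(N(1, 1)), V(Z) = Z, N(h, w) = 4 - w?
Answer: 214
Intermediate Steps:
U = 3 (U = 4 - 1*1 = 4 - 1 = 3)
T(z) = -16 (T(z) = -4*(1 + 3) = -4*4 = -16)
T(-19)*W(-11) + 70 = -16*(-9) + 70 = 144 + 70 = 214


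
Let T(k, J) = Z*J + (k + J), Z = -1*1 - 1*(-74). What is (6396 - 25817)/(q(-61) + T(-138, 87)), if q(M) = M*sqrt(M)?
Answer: -122352300/39916981 - 1184681*I*sqrt(61)/39916981 ≈ -3.0652 - 0.2318*I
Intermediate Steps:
q(M) = M**(3/2)
Z = 73 (Z = -1 + 74 = 73)
T(k, J) = k + 74*J (T(k, J) = 73*J + (k + J) = 73*J + (J + k) = k + 74*J)
(6396 - 25817)/(q(-61) + T(-138, 87)) = (6396 - 25817)/((-61)**(3/2) + (-138 + 74*87)) = -19421/(-61*I*sqrt(61) + (-138 + 6438)) = -19421/(-61*I*sqrt(61) + 6300) = -19421/(6300 - 61*I*sqrt(61))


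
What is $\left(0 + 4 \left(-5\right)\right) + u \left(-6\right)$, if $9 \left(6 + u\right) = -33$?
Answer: $38$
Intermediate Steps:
$u = - \frac{29}{3}$ ($u = -6 + \frac{1}{9} \left(-33\right) = -6 - \frac{11}{3} = - \frac{29}{3} \approx -9.6667$)
$\left(0 + 4 \left(-5\right)\right) + u \left(-6\right) = \left(0 + 4 \left(-5\right)\right) - -58 = \left(0 - 20\right) + 58 = -20 + 58 = 38$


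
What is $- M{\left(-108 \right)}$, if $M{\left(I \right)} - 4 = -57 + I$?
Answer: $161$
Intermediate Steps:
$M{\left(I \right)} = -53 + I$ ($M{\left(I \right)} = 4 + \left(-57 + I\right) = -53 + I$)
$- M{\left(-108 \right)} = - (-53 - 108) = \left(-1\right) \left(-161\right) = 161$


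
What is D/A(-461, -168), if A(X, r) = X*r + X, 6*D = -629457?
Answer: -209819/153974 ≈ -1.3627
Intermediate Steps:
D = -209819/2 (D = (⅙)*(-629457) = -209819/2 ≈ -1.0491e+5)
A(X, r) = X + X*r
D/A(-461, -168) = -209819*(-1/(461*(1 - 168)))/2 = -209819/(2*((-461*(-167)))) = -209819/2/76987 = -209819/2*1/76987 = -209819/153974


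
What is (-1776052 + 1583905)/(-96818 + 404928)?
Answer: -192147/308110 ≈ -0.62363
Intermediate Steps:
(-1776052 + 1583905)/(-96818 + 404928) = -192147/308110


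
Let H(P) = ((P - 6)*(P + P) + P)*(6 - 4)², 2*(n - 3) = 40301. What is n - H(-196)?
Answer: -591597/2 ≈ -2.9580e+5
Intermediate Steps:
n = 40307/2 (n = 3 + (½)*40301 = 3 + 40301/2 = 40307/2 ≈ 20154.)
H(P) = 4*P + 8*P*(-6 + P) (H(P) = ((-6 + P)*(2*P) + P)*2² = (2*P*(-6 + P) + P)*4 = (P + 2*P*(-6 + P))*4 = 4*P + 8*P*(-6 + P))
n - H(-196) = 40307/2 - 4*(-196)*(-11 + 2*(-196)) = 40307/2 - 4*(-196)*(-11 - 392) = 40307/2 - 4*(-196)*(-403) = 40307/2 - 1*315952 = 40307/2 - 315952 = -591597/2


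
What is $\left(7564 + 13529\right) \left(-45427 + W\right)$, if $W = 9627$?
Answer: $-755129400$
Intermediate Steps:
$\left(7564 + 13529\right) \left(-45427 + W\right) = \left(7564 + 13529\right) \left(-45427 + 9627\right) = 21093 \left(-35800\right) = -755129400$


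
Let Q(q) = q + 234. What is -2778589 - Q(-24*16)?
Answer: -2778439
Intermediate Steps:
Q(q) = 234 + q
-2778589 - Q(-24*16) = -2778589 - (234 - 24*16) = -2778589 - (234 - 384) = -2778589 - 1*(-150) = -2778589 + 150 = -2778439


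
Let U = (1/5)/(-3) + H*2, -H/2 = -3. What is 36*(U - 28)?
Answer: -2892/5 ≈ -578.40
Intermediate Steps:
H = 6 (H = -2*(-3) = 6)
U = 179/15 (U = (1/5)/(-3) + 6*2 = (1*(⅕))*(-⅓) + 12 = (⅕)*(-⅓) + 12 = -1/15 + 12 = 179/15 ≈ 11.933)
36*(U - 28) = 36*(179/15 - 28) = 36*(-241/15) = -2892/5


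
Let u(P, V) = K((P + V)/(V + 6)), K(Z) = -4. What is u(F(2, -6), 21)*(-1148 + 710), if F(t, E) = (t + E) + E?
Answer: 1752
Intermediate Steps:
F(t, E) = t + 2*E (F(t, E) = (E + t) + E = t + 2*E)
u(P, V) = -4
u(F(2, -6), 21)*(-1148 + 710) = -4*(-1148 + 710) = -4*(-438) = 1752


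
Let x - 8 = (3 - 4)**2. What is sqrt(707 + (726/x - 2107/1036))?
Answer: sqrt(38719131)/222 ≈ 28.029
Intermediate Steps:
x = 9 (x = 8 + (3 - 4)**2 = 8 + (-1)**2 = 8 + 1 = 9)
sqrt(707 + (726/x - 2107/1036)) = sqrt(707 + (726/9 - 2107/1036)) = sqrt(707 + (726*(1/9) - 2107*1/1036)) = sqrt(707 + (242/3 - 301/148)) = sqrt(707 + 34913/444) = sqrt(348821/444) = sqrt(38719131)/222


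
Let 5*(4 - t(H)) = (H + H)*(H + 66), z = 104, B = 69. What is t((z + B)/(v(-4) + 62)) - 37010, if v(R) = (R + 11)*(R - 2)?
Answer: -37264289/1000 ≈ -37264.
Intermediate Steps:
v(R) = (-2 + R)*(11 + R) (v(R) = (11 + R)*(-2 + R) = (-2 + R)*(11 + R))
t(H) = 4 - 2*H*(66 + H)/5 (t(H) = 4 - (H + H)*(H + 66)/5 = 4 - 2*H*(66 + H)/5)
t((z + B)/(v(-4) + 62)) - 37010 = (4 - 132*(104 + 69)/(5*((-22 + (-4)**2 + 9*(-4)) + 62)) - 2*(104 + 69)**2/((-22 + (-4)**2 + 9*(-4)) + 62)**2/5) - 37010 = (4 - 22836/(5*((-22 + 16 - 36) + 62)) - 2*29929/((-22 + 16 - 36) + 62)**2/5) - 37010 = (4 - 22836/(5*(-42 + 62)) - 2*29929/(-42 + 62)**2/5) - 37010 = (4 - 22836/(5*20) - 2*(173/20)**2/5) - 37010 = (4 - 22836/(5*20) - 2*(173*(1/20))**2/5) - 37010 = (4 - 132/5*173/20 - 2*(173/20)**2/5) - 37010 = (4 - 5709/25 - 2/5*29929/400) - 37010 = (4 - 5709/25 - 29929/1000) - 37010 = -254289/1000 - 37010 = -37264289/1000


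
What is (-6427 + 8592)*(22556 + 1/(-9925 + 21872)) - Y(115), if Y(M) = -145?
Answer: 583418426260/11947 ≈ 4.8834e+7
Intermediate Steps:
(-6427 + 8592)*(22556 + 1/(-9925 + 21872)) - Y(115) = (-6427 + 8592)*(22556 + 1/(-9925 + 21872)) - 1*(-145) = 2165*(22556 + 1/11947) + 145 = 2165*(269476533/11947) + 145 = 583416693945/11947 + 145 = 583418426260/11947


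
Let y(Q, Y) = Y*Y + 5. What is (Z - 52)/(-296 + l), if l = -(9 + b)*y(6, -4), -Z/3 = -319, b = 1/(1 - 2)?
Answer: -905/464 ≈ -1.9504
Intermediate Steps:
b = -1 (b = 1/(-1) = -1)
y(Q, Y) = 5 + Y² (y(Q, Y) = Y² + 5 = 5 + Y²)
Z = 957 (Z = -3*(-319) = 957)
l = -168 (l = -(9 - 1)*(5 + (-4)²) = -8*(5 + 16) = -8*21 = -1*168 = -168)
(Z - 52)/(-296 + l) = (957 - 52)/(-296 - 168) = 905/(-464) = 905*(-1/464) = -905/464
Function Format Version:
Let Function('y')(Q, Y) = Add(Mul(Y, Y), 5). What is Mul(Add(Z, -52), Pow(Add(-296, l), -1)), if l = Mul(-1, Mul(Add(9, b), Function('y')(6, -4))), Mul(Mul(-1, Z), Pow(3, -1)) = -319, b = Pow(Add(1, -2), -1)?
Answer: Rational(-905, 464) ≈ -1.9504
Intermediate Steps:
b = -1 (b = Pow(-1, -1) = -1)
Function('y')(Q, Y) = Add(5, Pow(Y, 2)) (Function('y')(Q, Y) = Add(Pow(Y, 2), 5) = Add(5, Pow(Y, 2)))
Z = 957 (Z = Mul(-3, -319) = 957)
l = -168 (l = Mul(-1, Mul(Add(9, -1), Add(5, Pow(-4, 2)))) = Mul(-1, Mul(8, Add(5, 16))) = Mul(-1, Mul(8, 21)) = Mul(-1, 168) = -168)
Mul(Add(Z, -52), Pow(Add(-296, l), -1)) = Mul(Add(957, -52), Pow(Add(-296, -168), -1)) = Mul(905, Pow(-464, -1)) = Mul(905, Rational(-1, 464)) = Rational(-905, 464)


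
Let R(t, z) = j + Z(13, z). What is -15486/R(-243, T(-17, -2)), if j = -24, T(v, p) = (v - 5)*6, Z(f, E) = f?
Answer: 15486/11 ≈ 1407.8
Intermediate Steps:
T(v, p) = -30 + 6*v (T(v, p) = (-5 + v)*6 = -30 + 6*v)
R(t, z) = -11 (R(t, z) = -24 + 13 = -11)
-15486/R(-243, T(-17, -2)) = -15486/(-11) = -15486*(-1/11) = 15486/11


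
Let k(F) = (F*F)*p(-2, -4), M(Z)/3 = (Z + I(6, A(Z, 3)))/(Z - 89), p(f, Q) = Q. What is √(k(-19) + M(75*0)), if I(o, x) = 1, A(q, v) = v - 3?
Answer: I*√11438191/89 ≈ 38.0*I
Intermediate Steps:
A(q, v) = -3 + v
M(Z) = 3*(1 + Z)/(-89 + Z) (M(Z) = 3*((Z + 1)/(Z - 89)) = 3*((1 + Z)/(-89 + Z)) = 3*(1 + Z)/(-89 + Z))
k(F) = -4*F² (k(F) = (F*F)*(-4) = F²*(-4) = -4*F²)
√(k(-19) + M(75*0)) = √(-4*(-19)² + 3*(1 + 75*0)/(-89 + 75*0)) = √(-4*361 + 3*(1 + 0)/(-89 + 0)) = √(-1444 + 3*1/(-89)) = √(-1444 + 3*(-1/89)*1) = √(-1444 - 3/89) = √(-128519/89) = I*√11438191/89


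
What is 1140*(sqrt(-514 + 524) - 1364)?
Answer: -1554960 + 1140*sqrt(10) ≈ -1.5514e+6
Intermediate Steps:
1140*(sqrt(-514 + 524) - 1364) = 1140*(sqrt(10) - 1364) = 1140*(-1364 + sqrt(10)) = -1554960 + 1140*sqrt(10)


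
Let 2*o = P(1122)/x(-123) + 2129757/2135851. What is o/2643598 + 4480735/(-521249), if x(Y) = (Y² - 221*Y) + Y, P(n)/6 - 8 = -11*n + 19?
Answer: -711579792200605131795091/82778885372451937331852 ≈ -8.5961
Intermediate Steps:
P(n) = 162 - 66*n (P(n) = 48 + 6*(-11*n + 19) = 48 + 6*(19 - 11*n) = 48 + (114 - 66*n) = 162 - 66*n)
x(Y) = Y² - 220*Y
o = -22655237439/60072945226 (o = ((162 - 66*1122)/((-123*(-220 - 123))) + 2129757/2135851)/2 = ((162 - 74052)/((-123*(-343))) + 2129757*(1/2135851))/2 = (-73890/42189 + 2129757/2135851)/2 = (-73890*1/42189 + 2129757/2135851)/2 = (-24630/14063 + 2129757/2135851)/2 = (½)*(-22655237439/30036472613) = -22655237439/60072945226 ≈ -0.37713)
o/2643598 + 4480735/(-521249) = -22655237439/60072945226/2643598 + 4480735/(-521249) = -22655237439/60072945226*1/2643598 + 4480735*(-1/521249) = -22655237439/158808717853563148 - 4480735/521249 = -711579792200605131795091/82778885372451937331852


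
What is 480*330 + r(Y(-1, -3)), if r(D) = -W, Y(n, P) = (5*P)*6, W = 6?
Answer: 158394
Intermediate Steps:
Y(n, P) = 30*P
r(D) = -6 (r(D) = -1*6 = -6)
480*330 + r(Y(-1, -3)) = 480*330 - 6 = 158400 - 6 = 158394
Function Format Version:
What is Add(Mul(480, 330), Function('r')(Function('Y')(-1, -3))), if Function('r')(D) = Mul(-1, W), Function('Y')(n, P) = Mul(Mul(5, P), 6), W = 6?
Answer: 158394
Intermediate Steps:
Function('Y')(n, P) = Mul(30, P)
Function('r')(D) = -6 (Function('r')(D) = Mul(-1, 6) = -6)
Add(Mul(480, 330), Function('r')(Function('Y')(-1, -3))) = Add(Mul(480, 330), -6) = Add(158400, -6) = 158394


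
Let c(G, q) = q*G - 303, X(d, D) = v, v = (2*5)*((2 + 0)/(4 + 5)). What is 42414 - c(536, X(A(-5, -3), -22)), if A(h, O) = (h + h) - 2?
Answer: 373733/9 ≈ 41526.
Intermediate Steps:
A(h, O) = -2 + 2*h (A(h, O) = 2*h - 2 = -2 + 2*h)
v = 20/9 (v = 10*(2/9) = 20/9 ≈ 2.2222)
X(d, D) = 20/9
c(G, q) = -303 + G*q (c(G, q) = G*q - 303 = -303 + G*q)
42414 - c(536, X(A(-5, -3), -22)) = 42414 - (-303 + 536*(20/9)) = 42414 - (-303 + 10720/9) = 42414 - 1*7993/9 = 42414 - 7993/9 = 373733/9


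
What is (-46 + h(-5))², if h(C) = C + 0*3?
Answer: 2601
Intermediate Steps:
h(C) = C (h(C) = C + 0 = C)
(-46 + h(-5))² = (-46 - 5)² = (-51)² = 2601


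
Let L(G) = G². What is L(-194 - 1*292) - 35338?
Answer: 200858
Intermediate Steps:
L(-194 - 1*292) - 35338 = (-194 - 1*292)² - 35338 = (-194 - 292)² - 35338 = (-486)² - 35338 = 236196 - 35338 = 200858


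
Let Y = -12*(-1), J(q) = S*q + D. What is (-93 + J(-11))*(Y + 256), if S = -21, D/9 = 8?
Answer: 56280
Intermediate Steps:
D = 72 (D = 9*8 = 72)
J(q) = 72 - 21*q (J(q) = -21*q + 72 = 72 - 21*q)
Y = 12
(-93 + J(-11))*(Y + 256) = (-93 + (72 - 21*(-11)))*(12 + 256) = (-93 + (72 + 231))*268 = (-93 + 303)*268 = 210*268 = 56280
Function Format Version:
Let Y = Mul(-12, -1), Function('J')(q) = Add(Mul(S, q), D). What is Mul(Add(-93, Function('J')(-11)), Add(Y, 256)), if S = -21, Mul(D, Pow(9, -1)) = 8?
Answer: 56280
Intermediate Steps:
D = 72 (D = Mul(9, 8) = 72)
Function('J')(q) = Add(72, Mul(-21, q)) (Function('J')(q) = Add(Mul(-21, q), 72) = Add(72, Mul(-21, q)))
Y = 12
Mul(Add(-93, Function('J')(-11)), Add(Y, 256)) = Mul(Add(-93, Add(72, Mul(-21, -11))), Add(12, 256)) = Mul(Add(-93, Add(72, 231)), 268) = Mul(Add(-93, 303), 268) = Mul(210, 268) = 56280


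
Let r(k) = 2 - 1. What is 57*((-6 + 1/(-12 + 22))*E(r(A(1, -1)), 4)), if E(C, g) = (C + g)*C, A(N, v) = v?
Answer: -3363/2 ≈ -1681.5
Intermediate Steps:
r(k) = 1
E(C, g) = C*(C + g)
57*((-6 + 1/(-12 + 22))*E(r(A(1, -1)), 4)) = 57*((-6 + 1/(-12 + 22))*(1*(1 + 4))) = 57*((-6 + 1/10)*(1*5)) = 57*((-6 + 1/10)*5) = 57*(-59/10*5) = 57*(-59/2) = -3363/2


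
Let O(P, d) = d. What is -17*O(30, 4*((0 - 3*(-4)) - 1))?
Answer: -748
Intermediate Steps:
-17*O(30, 4*((0 - 3*(-4)) - 1)) = -68*((0 - 3*(-4)) - 1) = -68*((0 + 12) - 1) = -68*(12 - 1) = -68*11 = -17*44 = -748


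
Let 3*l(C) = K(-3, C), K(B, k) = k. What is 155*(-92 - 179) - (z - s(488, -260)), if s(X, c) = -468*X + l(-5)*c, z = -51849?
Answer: -654320/3 ≈ -2.1811e+5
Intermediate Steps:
l(C) = C/3
s(X, c) = -468*X - 5*c/3 (s(X, c) = -468*X + ((⅓)*(-5))*c = -468*X - 5*c/3)
155*(-92 - 179) - (z - s(488, -260)) = 155*(-92 - 179) - (-51849 - (-468*488 - 5/3*(-260))) = 155*(-271) - (-51849 - (-228384 + 1300/3)) = -42005 - (-51849 - 1*(-683852/3)) = -42005 - (-51849 + 683852/3) = -42005 - 1*528305/3 = -42005 - 528305/3 = -654320/3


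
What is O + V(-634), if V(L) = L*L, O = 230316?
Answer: 632272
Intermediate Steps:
V(L) = L**2
O + V(-634) = 230316 + (-634)**2 = 230316 + 401956 = 632272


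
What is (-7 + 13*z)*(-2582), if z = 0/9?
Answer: 18074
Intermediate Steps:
z = 0 (z = 0*(1/9) = 0)
(-7 + 13*z)*(-2582) = (-7 + 13*0)*(-2582) = (-7 + 0)*(-2582) = -7*(-2582) = 18074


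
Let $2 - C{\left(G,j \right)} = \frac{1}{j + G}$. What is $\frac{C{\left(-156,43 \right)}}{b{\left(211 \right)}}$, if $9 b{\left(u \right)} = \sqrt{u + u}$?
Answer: $\frac{2043 \sqrt{422}}{47686} \approx 0.8801$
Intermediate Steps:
$C{\left(G,j \right)} = 2 - \frac{1}{G + j}$ ($C{\left(G,j \right)} = 2 - \frac{1}{j + G} = 2 - \frac{1}{G + j}$)
$b{\left(u \right)} = \frac{\sqrt{2} \sqrt{u}}{9}$ ($b{\left(u \right)} = \frac{\sqrt{u + u}}{9} = \frac{\sqrt{2 u}}{9} = \frac{\sqrt{2} \sqrt{u}}{9}$)
$\frac{C{\left(-156,43 \right)}}{b{\left(211 \right)}} = \frac{\frac{1}{-156 + 43} \left(-1 + 2 \left(-156\right) + 2 \cdot 43\right)}{\frac{1}{9} \sqrt{2} \sqrt{211}} = \frac{\frac{1}{-113} \left(-1 - 312 + 86\right)}{\frac{1}{9} \sqrt{422}} = \left(- \frac{1}{113}\right) \left(-227\right) \frac{9 \sqrt{422}}{422} = \frac{227 \frac{9 \sqrt{422}}{422}}{113} = \frac{2043 \sqrt{422}}{47686}$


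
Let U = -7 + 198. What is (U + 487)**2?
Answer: 459684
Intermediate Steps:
U = 191
(U + 487)**2 = (191 + 487)**2 = 678**2 = 459684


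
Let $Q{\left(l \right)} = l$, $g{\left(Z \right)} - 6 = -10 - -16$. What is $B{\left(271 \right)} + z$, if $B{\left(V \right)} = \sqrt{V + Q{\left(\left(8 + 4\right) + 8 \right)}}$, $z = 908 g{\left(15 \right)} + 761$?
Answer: $11657 + \sqrt{291} \approx 11674.0$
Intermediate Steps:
$g{\left(Z \right)} = 12$ ($g{\left(Z \right)} = 6 - -6 = 6 + \left(-10 + 16\right) = 6 + 6 = 12$)
$z = 11657$ ($z = 908 \cdot 12 + 761 = 10896 + 761 = 11657$)
$B{\left(V \right)} = \sqrt{20 + V}$ ($B{\left(V \right)} = \sqrt{V + \left(\left(8 + 4\right) + 8\right)} = \sqrt{V + \left(12 + 8\right)} = \sqrt{V + 20} = \sqrt{20 + V}$)
$B{\left(271 \right)} + z = \sqrt{20 + 271} + 11657 = \sqrt{291} + 11657 = 11657 + \sqrt{291}$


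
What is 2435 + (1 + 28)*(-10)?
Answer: 2145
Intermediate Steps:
2435 + (1 + 28)*(-10) = 2435 + 29*(-10) = 2435 - 290 = 2145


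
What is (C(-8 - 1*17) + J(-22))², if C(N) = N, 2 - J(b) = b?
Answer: 1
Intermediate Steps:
J(b) = 2 - b
(C(-8 - 1*17) + J(-22))² = ((-8 - 1*17) + (2 - 1*(-22)))² = ((-8 - 17) + (2 + 22))² = (-25 + 24)² = (-1)² = 1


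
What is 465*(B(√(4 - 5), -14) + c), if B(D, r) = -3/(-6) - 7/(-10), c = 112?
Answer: 52638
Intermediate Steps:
B(D, r) = 6/5 (B(D, r) = -3*(-⅙) - 7*(-⅒) = ½ + 7/10 = 6/5)
465*(B(√(4 - 5), -14) + c) = 465*(6/5 + 112) = 465*(566/5) = 52638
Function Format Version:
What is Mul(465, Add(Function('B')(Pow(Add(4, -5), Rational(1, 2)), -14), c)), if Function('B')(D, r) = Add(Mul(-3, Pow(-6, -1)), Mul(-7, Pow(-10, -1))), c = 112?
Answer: 52638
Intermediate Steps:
Function('B')(D, r) = Rational(6, 5) (Function('B')(D, r) = Add(Mul(-3, Rational(-1, 6)), Mul(-7, Rational(-1, 10))) = Add(Rational(1, 2), Rational(7, 10)) = Rational(6, 5))
Mul(465, Add(Function('B')(Pow(Add(4, -5), Rational(1, 2)), -14), c)) = Mul(465, Add(Rational(6, 5), 112)) = Mul(465, Rational(566, 5)) = 52638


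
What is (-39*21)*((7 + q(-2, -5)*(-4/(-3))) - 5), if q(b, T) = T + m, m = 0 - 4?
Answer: 8190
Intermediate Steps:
m = -4
q(b, T) = -4 + T (q(b, T) = T - 4 = -4 + T)
(-39*21)*((7 + q(-2, -5)*(-4/(-3))) - 5) = (-39*21)*((7 + (-4 - 5)*(-4/(-3))) - 5) = -819*((7 - (-36)*(-1)/3) - 5) = -819*((7 - 9*4/3) - 5) = -819*((7 - 12) - 5) = -819*(-5 - 5) = -819*(-10) = 8190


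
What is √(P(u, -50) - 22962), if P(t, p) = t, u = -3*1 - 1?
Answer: I*√22966 ≈ 151.55*I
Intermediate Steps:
u = -4 (u = -3 - 1 = -4)
√(P(u, -50) - 22962) = √(-4 - 22962) = √(-22966) = I*√22966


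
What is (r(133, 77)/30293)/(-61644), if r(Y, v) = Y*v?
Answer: -931/169761972 ≈ -5.4842e-6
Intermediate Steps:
(r(133, 77)/30293)/(-61644) = ((133*77)/30293)/(-61644) = (10241*(1/30293))*(-1/61644) = (10241/30293)*(-1/61644) = -931/169761972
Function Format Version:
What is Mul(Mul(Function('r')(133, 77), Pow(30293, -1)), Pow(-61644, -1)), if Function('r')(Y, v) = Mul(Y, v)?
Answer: Rational(-931, 169761972) ≈ -5.4842e-6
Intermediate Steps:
Mul(Mul(Function('r')(133, 77), Pow(30293, -1)), Pow(-61644, -1)) = Mul(Mul(Mul(133, 77), Pow(30293, -1)), Pow(-61644, -1)) = Mul(Mul(10241, Rational(1, 30293)), Rational(-1, 61644)) = Mul(Rational(10241, 30293), Rational(-1, 61644)) = Rational(-931, 169761972)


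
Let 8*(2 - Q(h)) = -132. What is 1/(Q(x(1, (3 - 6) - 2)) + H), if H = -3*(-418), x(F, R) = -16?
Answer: 2/2545 ≈ 0.00078585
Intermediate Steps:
Q(h) = 37/2 (Q(h) = 2 - ⅛*(-132) = 2 + 33/2 = 37/2)
H = 1254
1/(Q(x(1, (3 - 6) - 2)) + H) = 1/(37/2 + 1254) = 1/(2545/2) = 2/2545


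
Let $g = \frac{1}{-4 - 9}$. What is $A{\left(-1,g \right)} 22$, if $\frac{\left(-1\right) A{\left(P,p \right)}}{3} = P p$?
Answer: $- \frac{66}{13} \approx -5.0769$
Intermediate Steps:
$g = - \frac{1}{13}$ ($g = \frac{1}{-13} = - \frac{1}{13} \approx -0.076923$)
$A{\left(P,p \right)} = - 3 P p$
$A{\left(-1,g \right)} 22 = \left(-3\right) \left(-1\right) \left(- \frac{1}{13}\right) 22 = \left(- \frac{3}{13}\right) 22 = - \frac{66}{13}$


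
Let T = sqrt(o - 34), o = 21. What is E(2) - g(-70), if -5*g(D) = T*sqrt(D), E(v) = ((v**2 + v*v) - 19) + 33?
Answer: 22 - sqrt(910)/5 ≈ 15.967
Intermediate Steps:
E(v) = 14 + 2*v**2 (E(v) = ((v**2 + v**2) - 19) + 33 = (2*v**2 - 19) + 33 = (-19 + 2*v**2) + 33 = 14 + 2*v**2)
T = I*sqrt(13) (T = sqrt(21 - 34) = sqrt(-13) = I*sqrt(13) ≈ 3.6056*I)
g(D) = -I*sqrt(13)*sqrt(D)/5
E(2) - g(-70) = (14 + 2*2**2) - (-1)*I*sqrt(13)*sqrt(-70)/5 = (14 + 2*4) - (-1)*I*sqrt(13)*I*sqrt(70)/5 = (14 + 8) - sqrt(910)/5 = 22 - sqrt(910)/5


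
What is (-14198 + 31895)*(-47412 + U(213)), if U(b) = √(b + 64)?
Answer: -839050164 + 17697*√277 ≈ -8.3876e+8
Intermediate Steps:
U(b) = √(64 + b)
(-14198 + 31895)*(-47412 + U(213)) = (-14198 + 31895)*(-47412 + √(64 + 213)) = 17697*(-47412 + √277) = -839050164 + 17697*√277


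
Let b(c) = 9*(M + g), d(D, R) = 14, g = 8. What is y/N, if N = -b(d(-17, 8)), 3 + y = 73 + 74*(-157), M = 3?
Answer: 11548/99 ≈ 116.65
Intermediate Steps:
b(c) = 99 (b(c) = 9*(3 + 8) = 9*11 = 99)
y = -11548 (y = -3 + (73 + 74*(-157)) = -3 + (73 - 11618) = -3 - 11545 = -11548)
N = -99 (N = -1*99 = -99)
y/N = -11548/(-99) = -11548*(-1/99) = 11548/99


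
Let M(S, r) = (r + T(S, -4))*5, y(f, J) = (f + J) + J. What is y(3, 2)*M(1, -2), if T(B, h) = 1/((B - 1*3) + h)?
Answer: -455/6 ≈ -75.833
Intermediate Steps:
T(B, h) = 1/(-3 + B + h) (T(B, h) = 1/((B - 3) + h) = 1/((-3 + B) + h) = 1/(-3 + B + h))
y(f, J) = f + 2*J (y(f, J) = (J + f) + J = f + 2*J)
M(S, r) = 5*r + 5/(-7 + S) (M(S, r) = (r + 1/(-3 + S - 4))*5 = (r + 1/(-7 + S))*5 = 5*r + 5/(-7 + S))
y(3, 2)*M(1, -2) = (3 + 2*2)*(5*(1 - 2*(-7 + 1))/(-7 + 1)) = (3 + 4)*(5*(1 - 2*(-6))/(-6)) = 7*(5*(-⅙)*(1 + 12)) = 7*(5*(-⅙)*13) = 7*(-65/6) = -455/6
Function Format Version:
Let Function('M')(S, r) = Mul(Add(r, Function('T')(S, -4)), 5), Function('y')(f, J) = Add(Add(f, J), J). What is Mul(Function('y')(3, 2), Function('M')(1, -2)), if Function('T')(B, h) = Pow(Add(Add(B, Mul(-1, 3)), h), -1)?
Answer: Rational(-455, 6) ≈ -75.833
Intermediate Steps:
Function('T')(B, h) = Pow(Add(-3, B, h), -1) (Function('T')(B, h) = Pow(Add(Add(B, -3), h), -1) = Pow(Add(Add(-3, B), h), -1) = Pow(Add(-3, B, h), -1))
Function('y')(f, J) = Add(f, Mul(2, J)) (Function('y')(f, J) = Add(Add(J, f), J) = Add(f, Mul(2, J)))
Function('M')(S, r) = Add(Mul(5, r), Mul(5, Pow(Add(-7, S), -1))) (Function('M')(S, r) = Mul(Add(r, Pow(Add(-3, S, -4), -1)), 5) = Mul(Add(r, Pow(Add(-7, S), -1)), 5) = Add(Mul(5, r), Mul(5, Pow(Add(-7, S), -1))))
Mul(Function('y')(3, 2), Function('M')(1, -2)) = Mul(Add(3, Mul(2, 2)), Mul(5, Pow(Add(-7, 1), -1), Add(1, Mul(-2, Add(-7, 1))))) = Mul(Add(3, 4), Mul(5, Pow(-6, -1), Add(1, Mul(-2, -6)))) = Mul(7, Mul(5, Rational(-1, 6), Add(1, 12))) = Mul(7, Mul(5, Rational(-1, 6), 13)) = Mul(7, Rational(-65, 6)) = Rational(-455, 6)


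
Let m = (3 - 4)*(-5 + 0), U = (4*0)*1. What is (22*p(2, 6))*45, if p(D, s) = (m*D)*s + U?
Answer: 59400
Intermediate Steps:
U = 0 (U = 0*1 = 0)
m = 5 (m = -1*(-5) = 5)
p(D, s) = 5*D*s (p(D, s) = (5*D)*s + 0 = 5*D*s + 0 = 5*D*s)
(22*p(2, 6))*45 = (22*(5*2*6))*45 = (22*60)*45 = 1320*45 = 59400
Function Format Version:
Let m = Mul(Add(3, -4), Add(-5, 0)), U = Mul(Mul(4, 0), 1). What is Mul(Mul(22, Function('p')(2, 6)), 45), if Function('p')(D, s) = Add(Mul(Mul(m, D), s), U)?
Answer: 59400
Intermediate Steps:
U = 0 (U = Mul(0, 1) = 0)
m = 5 (m = Mul(-1, -5) = 5)
Function('p')(D, s) = Mul(5, D, s) (Function('p')(D, s) = Add(Mul(Mul(5, D), s), 0) = Add(Mul(5, D, s), 0) = Mul(5, D, s))
Mul(Mul(22, Function('p')(2, 6)), 45) = Mul(Mul(22, Mul(5, 2, 6)), 45) = Mul(Mul(22, 60), 45) = Mul(1320, 45) = 59400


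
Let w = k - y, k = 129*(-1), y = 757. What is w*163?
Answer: -144418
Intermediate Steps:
k = -129
w = -886 (w = -129 - 1*757 = -129 - 757 = -886)
w*163 = -886*163 = -144418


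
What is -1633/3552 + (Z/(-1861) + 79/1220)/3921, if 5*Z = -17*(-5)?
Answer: -1211419568671/2635085778720 ≈ -0.45973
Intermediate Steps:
Z = 17 (Z = (-17*(-5))/5 = (1/5)*85 = 17)
-1633/3552 + (Z/(-1861) + 79/1220)/3921 = -1633/3552 + (17/(-1861) + 79/1220)/3921 = -1633*1/3552 + (17*(-1/1861) + 79*(1/1220))*(1/3921) = -1633/3552 + (-17/1861 + 79/1220)*(1/3921) = -1633/3552 + (126279/2270420)*(1/3921) = -1633/3552 + 42093/2967438940 = -1211419568671/2635085778720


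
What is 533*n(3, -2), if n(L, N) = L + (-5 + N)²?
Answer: 27716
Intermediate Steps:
533*n(3, -2) = 533*(3 + (-5 - 2)²) = 533*(3 + (-7)²) = 533*(3 + 49) = 533*52 = 27716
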